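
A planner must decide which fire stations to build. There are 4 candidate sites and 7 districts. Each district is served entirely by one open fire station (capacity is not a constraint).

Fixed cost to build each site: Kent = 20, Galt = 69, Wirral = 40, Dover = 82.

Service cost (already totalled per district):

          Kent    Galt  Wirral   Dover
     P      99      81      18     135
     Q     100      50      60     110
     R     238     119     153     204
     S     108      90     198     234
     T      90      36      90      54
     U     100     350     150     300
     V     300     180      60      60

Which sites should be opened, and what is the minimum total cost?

Open Kent, Galt and Wirral; minimum total cost 602.

For any fixed open set, each district goes to its cheapest open site; total = fixed + service.
{Kent, Galt, Wirral}: P→Wirral 18, Q→Galt 50, R→Galt 119, S→Galt 90, T→Galt 36, U→Kent 100, V→Wirral 60. Service 473; fixed 129; total 602.
{Galt, Wirral}: P→Wirral 18, Q→Galt 50, R→Galt 119, S→Galt 90, T→Galt 36, U→Wirral 150, V→Wirral 60. Service 523; fixed 109; total 632.
{Kent, Wirral}: service 589 + fixed 60 = 649
{Kent, Galt, Wirral, Dover}: service 473 + fixed 211 = 684
No other subset beats 602.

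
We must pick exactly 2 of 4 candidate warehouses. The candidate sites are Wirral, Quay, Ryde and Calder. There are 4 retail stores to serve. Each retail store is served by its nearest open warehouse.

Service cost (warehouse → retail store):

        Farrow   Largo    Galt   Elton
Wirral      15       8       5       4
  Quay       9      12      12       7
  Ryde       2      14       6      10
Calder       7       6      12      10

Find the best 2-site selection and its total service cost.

With exactly 2 open, each retail store uses its cheapest among the chosen.
{Wirral, Ryde}: Farrow→Ryde 2, Largo→Wirral 8, Galt→Wirral 5, Elton→Wirral 4. Service cost 19.
{Wirral, Calder}: service cost 22
{Ryde, Calder}: service cost 24
Among all 6 size-2 choices, {Wirral, Ryde} is lowest.

Choose Wirral and Ryde; total service cost 19.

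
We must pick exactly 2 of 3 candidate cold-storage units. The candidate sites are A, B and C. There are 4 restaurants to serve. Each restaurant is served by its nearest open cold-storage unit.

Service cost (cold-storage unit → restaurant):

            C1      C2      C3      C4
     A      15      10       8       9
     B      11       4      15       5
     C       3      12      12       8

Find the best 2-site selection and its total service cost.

With exactly 2 open, each restaurant uses its cheapest among the chosen.
{B, C}: C1→C 3, C2→B 4, C3→C 12, C4→B 5. Service cost 24.
{A, B}: service cost 28
{A, C}: service cost 29
Among all 3 size-2 choices, {B, C} is lowest.

Choose B and C; total service cost 24.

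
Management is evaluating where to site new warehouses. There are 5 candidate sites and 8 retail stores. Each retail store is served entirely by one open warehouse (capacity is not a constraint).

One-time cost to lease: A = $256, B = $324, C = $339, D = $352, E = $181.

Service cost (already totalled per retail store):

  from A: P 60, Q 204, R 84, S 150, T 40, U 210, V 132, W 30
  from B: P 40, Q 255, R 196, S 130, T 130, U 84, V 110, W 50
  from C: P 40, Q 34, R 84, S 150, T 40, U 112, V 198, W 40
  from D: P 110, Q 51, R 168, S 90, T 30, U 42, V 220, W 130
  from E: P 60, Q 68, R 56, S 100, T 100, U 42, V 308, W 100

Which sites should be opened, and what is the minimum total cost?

For any fixed open set, each retail store goes to its cheapest open site; total = fixed + service.
{A, E}: P→A 60, Q→E 68, R→E 56, S→E 100, T→A 40, U→E 42, V→A 132, W→A 30. Service 528; fixed 437; total 965.
{E}: P→E 60, Q→E 68, R→E 56, S→E 100, T→E 100, U→E 42, V→E 308, W→E 100. Service 834; fixed 181; total 1015.
{C}: service 698 + fixed 339 = 1037
{A, B, C, D, E}: service 432 + fixed 1452 = 1884
No other subset beats 965.

Open A and E; minimum total cost 965.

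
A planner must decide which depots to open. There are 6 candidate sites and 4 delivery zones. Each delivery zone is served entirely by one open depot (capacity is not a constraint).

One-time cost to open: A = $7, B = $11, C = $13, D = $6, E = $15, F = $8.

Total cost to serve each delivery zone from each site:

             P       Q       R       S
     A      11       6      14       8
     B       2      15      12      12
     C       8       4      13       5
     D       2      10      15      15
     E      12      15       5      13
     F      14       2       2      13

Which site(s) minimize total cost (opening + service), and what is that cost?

For any fixed open set, each delivery zone goes to its cheapest open site; total = fixed + service.
{D, F}: P→D 2, Q→F 2, R→F 2, S→F 13. Service 19; fixed 14; total 33.
{A, D, F}: service 14 + fixed 21 = 35
{B, F}: P→B 2, Q→F 2, R→F 2, S→B 12. Service 18; fixed 19; total 37.
{A, B, C, D, E, F}: P→B 2, Q→F 2, R→F 2, S→C 5. Service 11; fixed 60; total 71.
No other subset beats 33.

Open D and F; minimum total cost 33.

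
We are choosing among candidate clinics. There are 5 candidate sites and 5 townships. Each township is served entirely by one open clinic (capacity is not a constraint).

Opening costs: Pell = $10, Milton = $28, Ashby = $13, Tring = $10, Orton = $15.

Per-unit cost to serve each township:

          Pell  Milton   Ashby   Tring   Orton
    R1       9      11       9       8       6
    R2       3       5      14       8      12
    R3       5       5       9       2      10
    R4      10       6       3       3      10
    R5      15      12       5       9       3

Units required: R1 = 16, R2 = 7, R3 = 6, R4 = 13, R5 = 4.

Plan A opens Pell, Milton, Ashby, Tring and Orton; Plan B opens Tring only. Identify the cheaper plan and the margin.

Plan A is cheaper by 25.

Plan A: {Pell, Milton, Ashby, Tring, Orton}: R1→Orton 6·16=96, R2→Pell 3·7=21, R3→Tring 2·6=12, R4→Ashby 3·13=39, R5→Orton 3·4=12. Service 180; fixed 76; total 256.
Plan B: {Tring}: R1→Tring 8·16=128, R2→Tring 8·7=56, R3→Tring 2·6=12, R4→Tring 3·13=39, R5→Tring 9·4=36. Service 271; fixed 10; total 281.
Difference: |256 − 281| = 25.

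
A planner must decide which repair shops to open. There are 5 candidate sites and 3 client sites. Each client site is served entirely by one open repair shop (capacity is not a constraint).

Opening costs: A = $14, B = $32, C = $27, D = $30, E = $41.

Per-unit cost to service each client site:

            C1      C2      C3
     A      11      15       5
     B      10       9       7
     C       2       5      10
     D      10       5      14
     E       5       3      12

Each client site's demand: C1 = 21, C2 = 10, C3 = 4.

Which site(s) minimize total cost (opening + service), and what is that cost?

For any fixed open set, each client site goes to its cheapest open site; total = fixed + service.
{A, C}: C1→C 2·21=42, C2→C 5·10=50, C3→A 5·4=20. Service 112; fixed 41; total 153.
{C}: service 132 + fixed 27 = 159
{A, C, E}: service 92 + fixed 82 = 174
{A, B, C, D, E}: C1→C 2·21=42, C2→E 3·10=30, C3→A 5·4=20. Service 92; fixed 144; total 236.
No other subset beats 153.

Open A and C; minimum total cost 153.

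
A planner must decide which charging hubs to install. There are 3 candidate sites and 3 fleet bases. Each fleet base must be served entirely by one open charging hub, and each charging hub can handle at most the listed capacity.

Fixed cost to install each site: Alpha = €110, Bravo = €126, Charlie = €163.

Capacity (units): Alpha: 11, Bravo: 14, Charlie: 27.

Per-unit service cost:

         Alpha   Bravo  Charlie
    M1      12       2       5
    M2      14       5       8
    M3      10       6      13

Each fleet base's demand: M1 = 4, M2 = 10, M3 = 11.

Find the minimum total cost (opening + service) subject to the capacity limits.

Open {Alpha, Bravo}: M1→Bravo 2·4=8, M2→Bravo 5·10=50, M3→Alpha 10·11=110.
Loads: Alpha carries 11/11, Bravo carries 14/14. Service 168; fixed 236; total 404.
Next best feasible plan costs 406.

Minimum total cost: 404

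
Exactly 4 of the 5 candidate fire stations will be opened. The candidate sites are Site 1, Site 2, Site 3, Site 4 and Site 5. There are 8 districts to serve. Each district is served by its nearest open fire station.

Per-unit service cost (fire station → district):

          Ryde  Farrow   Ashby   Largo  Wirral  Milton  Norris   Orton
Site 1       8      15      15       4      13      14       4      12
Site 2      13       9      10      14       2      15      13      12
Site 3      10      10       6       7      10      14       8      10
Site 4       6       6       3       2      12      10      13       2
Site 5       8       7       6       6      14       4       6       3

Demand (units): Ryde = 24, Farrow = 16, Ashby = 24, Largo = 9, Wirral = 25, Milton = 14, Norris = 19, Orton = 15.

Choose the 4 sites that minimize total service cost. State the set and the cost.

With exactly 4 open, each district uses its cheapest among the chosen.
{Site 1, Site 2, Site 4, Site 5}: Ryde→Site 4 6·24=144, Farrow→Site 4 6·16=96, Ashby→Site 4 3·24=72, Largo→Site 4 2·9=18, Wirral→Site 2 2·25=50, Milton→Site 5 4·14=56, Norris→Site 1 4·19=76, Orton→Site 4 2·15=30. Service cost 542.
{Site 2, Site 3, Site 4, Site 5}: service cost 580
{Site 1, Site 2, Site 3, Site 4}: service cost 626
Among all 5 size-4 choices, {Site 1, Site 2, Site 4, Site 5} is lowest.

Choose Site 1, Site 2, Site 4 and Site 5; total service cost 542.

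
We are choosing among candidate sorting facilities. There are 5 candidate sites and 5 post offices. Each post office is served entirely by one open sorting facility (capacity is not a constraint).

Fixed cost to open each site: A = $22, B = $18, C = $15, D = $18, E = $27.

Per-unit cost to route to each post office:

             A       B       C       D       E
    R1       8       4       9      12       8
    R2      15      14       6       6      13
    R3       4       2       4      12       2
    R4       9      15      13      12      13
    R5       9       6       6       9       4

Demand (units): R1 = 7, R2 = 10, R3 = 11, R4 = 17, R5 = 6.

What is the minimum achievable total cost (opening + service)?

For any fixed open set, each post office goes to its cheapest open site; total = fixed + service.
{A, B, C}: R1→B 4·7=28, R2→C 6·10=60, R3→B 2·11=22, R4→A 9·17=153, R5→B 6·6=36. Service 299; fixed 55; total 354.
{A, B, D}: R1→B 4·7=28, R2→D 6·10=60, R3→B 2·11=22, R4→A 9·17=153, R5→B 6·6=36. Service 299; fixed 58; total 357.
{A, B, C, E}: service 287 + fixed 82 = 369
{A, B, C, D, E}: R1→B 4·7=28, R2→C 6·10=60, R3→B 2·11=22, R4→A 9·17=153, R5→E 4·6=24. Service 287; fixed 100; total 387.
No other subset beats 354.

Minimum total cost: 354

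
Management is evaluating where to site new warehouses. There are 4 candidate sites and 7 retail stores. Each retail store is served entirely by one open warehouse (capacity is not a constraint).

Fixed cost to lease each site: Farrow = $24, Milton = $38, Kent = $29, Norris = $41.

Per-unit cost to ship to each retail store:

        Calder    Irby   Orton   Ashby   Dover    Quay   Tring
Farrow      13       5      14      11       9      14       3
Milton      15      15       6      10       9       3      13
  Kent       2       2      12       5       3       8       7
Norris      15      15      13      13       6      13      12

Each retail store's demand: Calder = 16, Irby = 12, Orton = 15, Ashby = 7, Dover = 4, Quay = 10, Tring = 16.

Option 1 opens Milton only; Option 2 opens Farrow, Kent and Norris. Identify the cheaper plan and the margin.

Option 2 is cheaper by 387.

Option 1: {Milton}: Calder→Milton 15·16=240, Irby→Milton 15·12=180, Orton→Milton 6·15=90, Ashby→Milton 10·7=70, Dover→Milton 9·4=36, Quay→Milton 3·10=30, Tring→Milton 13·16=208. Service 854; fixed 38; total 892.
Option 2: {Farrow, Kent, Norris}: Calder→Kent 2·16=32, Irby→Kent 2·12=24, Orton→Kent 12·15=180, Ashby→Kent 5·7=35, Dover→Kent 3·4=12, Quay→Kent 8·10=80, Tring→Farrow 3·16=48. Service 411; fixed 94; total 505.
Difference: |892 − 505| = 387.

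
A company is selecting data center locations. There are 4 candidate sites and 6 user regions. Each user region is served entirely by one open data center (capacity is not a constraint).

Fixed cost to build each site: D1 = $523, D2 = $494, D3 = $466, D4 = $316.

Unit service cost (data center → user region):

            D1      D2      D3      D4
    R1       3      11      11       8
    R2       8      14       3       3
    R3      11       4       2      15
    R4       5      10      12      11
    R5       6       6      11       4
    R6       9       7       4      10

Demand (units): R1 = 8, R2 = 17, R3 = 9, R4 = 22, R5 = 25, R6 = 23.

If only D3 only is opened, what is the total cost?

Total cost: 1254

Each user region is assigned to its cheapest site among the open ones.
{D3}: R1→D3 11·8=88, R2→D3 3·17=51, R3→D3 2·9=18, R4→D3 12·22=264, R5→D3 11·25=275, R6→D3 4·23=92. Service 788; fixed 466; total 1254.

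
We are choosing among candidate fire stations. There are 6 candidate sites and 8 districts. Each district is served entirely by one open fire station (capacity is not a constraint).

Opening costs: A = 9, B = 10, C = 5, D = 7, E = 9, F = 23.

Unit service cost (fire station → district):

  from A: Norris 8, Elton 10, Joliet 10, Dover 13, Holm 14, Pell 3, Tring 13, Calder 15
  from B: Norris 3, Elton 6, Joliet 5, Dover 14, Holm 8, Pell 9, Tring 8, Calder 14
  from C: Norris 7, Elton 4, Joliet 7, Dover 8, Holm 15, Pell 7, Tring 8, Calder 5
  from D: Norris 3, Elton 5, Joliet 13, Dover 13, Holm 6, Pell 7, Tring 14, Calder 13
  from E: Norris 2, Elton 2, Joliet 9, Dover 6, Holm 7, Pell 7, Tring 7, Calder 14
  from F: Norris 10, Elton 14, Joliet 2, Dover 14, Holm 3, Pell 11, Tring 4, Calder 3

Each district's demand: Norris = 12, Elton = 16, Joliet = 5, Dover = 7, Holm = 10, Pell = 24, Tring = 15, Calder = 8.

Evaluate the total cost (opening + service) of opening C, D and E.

Each district is assigned to its cheapest site among the open ones.
{C, D, E}: Norris→E 2·12=24, Elton→E 2·16=32, Joliet→C 7·5=35, Dover→E 6·7=42, Holm→D 6·10=60, Pell→C 7·24=168, Tring→E 7·15=105, Calder→C 5·8=40. Service 506; fixed 21; total 527.

Total cost: 527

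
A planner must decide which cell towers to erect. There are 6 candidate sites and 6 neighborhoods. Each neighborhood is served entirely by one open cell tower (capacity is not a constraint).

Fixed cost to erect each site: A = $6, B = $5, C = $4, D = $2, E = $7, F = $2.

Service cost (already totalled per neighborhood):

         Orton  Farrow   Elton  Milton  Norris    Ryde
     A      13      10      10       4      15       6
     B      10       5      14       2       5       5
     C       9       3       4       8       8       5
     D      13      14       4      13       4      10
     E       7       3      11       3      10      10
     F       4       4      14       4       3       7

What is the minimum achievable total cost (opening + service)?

Minimum total cost: 29

For any fixed open set, each neighborhood goes to its cheapest open site; total = fixed + service.
{C, F}: Orton→F 4, Farrow→C 3, Elton→C 4, Milton→F 4, Norris→F 3, Ryde→C 5. Service 23; fixed 6; total 29.
{D, F}: Orton→F 4, Farrow→F 4, Elton→D 4, Milton→F 4, Norris→F 3, Ryde→F 7. Service 26; fixed 4; total 30.
{B, D, F}: service 22 + fixed 9 = 31
{A, B, C, D, E, F}: service 21 + fixed 26 = 47
No other subset beats 29.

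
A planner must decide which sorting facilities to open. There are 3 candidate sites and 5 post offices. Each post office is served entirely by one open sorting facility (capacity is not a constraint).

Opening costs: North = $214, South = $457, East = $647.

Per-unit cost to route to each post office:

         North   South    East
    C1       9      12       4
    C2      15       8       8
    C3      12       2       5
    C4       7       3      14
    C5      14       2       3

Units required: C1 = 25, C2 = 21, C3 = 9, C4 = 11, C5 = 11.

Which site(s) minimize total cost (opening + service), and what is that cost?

Open South only; minimum total cost 998.

For any fixed open set, each post office goes to its cheapest open site; total = fixed + service.
{South}: C1→South 12·25=300, C2→South 8·21=168, C3→South 2·9=18, C4→South 3·11=33, C5→South 2·11=22. Service 541; fixed 457; total 998.
{North}: service 879 + fixed 214 = 1093
{North, South}: service 466 + fixed 671 = 1137
{North, South, East}: C1→East 4·25=100, C2→South 8·21=168, C3→South 2·9=18, C4→South 3·11=33, C5→South 2·11=22. Service 341; fixed 1318; total 1659.
No other subset beats 998.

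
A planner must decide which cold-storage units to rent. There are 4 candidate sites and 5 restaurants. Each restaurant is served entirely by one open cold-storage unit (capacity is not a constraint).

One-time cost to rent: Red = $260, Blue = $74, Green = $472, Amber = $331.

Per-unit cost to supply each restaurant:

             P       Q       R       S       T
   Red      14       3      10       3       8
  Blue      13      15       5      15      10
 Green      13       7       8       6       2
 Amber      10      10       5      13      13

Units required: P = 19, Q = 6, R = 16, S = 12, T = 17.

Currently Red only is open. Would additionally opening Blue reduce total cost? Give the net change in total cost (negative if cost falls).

Current service cost with {Red}: 616.
Adding Blue: each restaurant re-picks its cheapest; new service cost 517, saving 99.
Extra fixed cost: 74. Net change = 74 − 99 = -25.
(Totals: 876 → 851.)

Yes — net change −25 (cost falls by 25).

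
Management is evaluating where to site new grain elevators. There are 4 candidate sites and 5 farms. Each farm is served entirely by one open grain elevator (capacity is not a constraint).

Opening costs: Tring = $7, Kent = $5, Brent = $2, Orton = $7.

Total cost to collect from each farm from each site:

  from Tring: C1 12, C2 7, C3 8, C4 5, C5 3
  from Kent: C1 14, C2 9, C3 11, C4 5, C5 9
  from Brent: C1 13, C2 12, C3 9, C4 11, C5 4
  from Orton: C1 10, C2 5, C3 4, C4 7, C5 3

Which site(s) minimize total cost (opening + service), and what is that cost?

Open Orton only; minimum total cost 36.

For any fixed open set, each farm goes to its cheapest open site; total = fixed + service.
{Orton}: C1→Orton 10, C2→Orton 5, C3→Orton 4, C4→Orton 7, C5→Orton 3. Service 29; fixed 7; total 36.
{Brent, Orton}: C1→Orton 10, C2→Orton 5, C3→Orton 4, C4→Orton 7, C5→Orton 3. Service 29; fixed 9; total 38.
{Kent, Orton}: service 27 + fixed 12 = 39
{Tring, Kent, Brent, Orton}: service 27 + fixed 21 = 48
(All 15 nonempty subsets were checked; Orton only is lowest.)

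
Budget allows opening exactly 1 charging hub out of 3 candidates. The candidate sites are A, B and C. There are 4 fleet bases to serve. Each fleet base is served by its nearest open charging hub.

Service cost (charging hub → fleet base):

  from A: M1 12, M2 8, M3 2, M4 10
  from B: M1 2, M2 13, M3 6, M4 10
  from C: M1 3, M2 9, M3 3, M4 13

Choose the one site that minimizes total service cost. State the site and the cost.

With exactly 1 open, each fleet base uses its cheapest among the chosen.
{C}: M1→C 3, M2→C 9, M3→C 3, M4→C 13. Service cost 28.
{B}: service cost 31
{A}: service cost 32
Among all 3 size-1 choices, {C} is lowest.

Choose C only; total service cost 28.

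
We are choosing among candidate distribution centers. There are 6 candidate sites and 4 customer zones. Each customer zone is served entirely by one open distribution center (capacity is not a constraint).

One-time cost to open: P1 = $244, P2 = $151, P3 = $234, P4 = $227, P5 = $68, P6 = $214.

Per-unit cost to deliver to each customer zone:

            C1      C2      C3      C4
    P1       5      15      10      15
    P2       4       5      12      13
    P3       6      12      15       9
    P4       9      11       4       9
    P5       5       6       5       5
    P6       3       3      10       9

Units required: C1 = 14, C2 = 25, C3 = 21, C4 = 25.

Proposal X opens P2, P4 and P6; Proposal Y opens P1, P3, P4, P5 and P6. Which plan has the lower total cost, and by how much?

Proposal X is cheaper by 295.

Proposal X: {P2, P4, P6}: C1→P6 3·14=42, C2→P6 3·25=75, C3→P4 4·21=84, C4→P4 9·25=225. Service 426; fixed 592; total 1018.
Proposal Y: {P1, P3, P4, P5, P6}: C1→P6 3·14=42, C2→P6 3·25=75, C3→P4 4·21=84, C4→P5 5·25=125. Service 326; fixed 987; total 1313.
Difference: |1018 − 1313| = 295.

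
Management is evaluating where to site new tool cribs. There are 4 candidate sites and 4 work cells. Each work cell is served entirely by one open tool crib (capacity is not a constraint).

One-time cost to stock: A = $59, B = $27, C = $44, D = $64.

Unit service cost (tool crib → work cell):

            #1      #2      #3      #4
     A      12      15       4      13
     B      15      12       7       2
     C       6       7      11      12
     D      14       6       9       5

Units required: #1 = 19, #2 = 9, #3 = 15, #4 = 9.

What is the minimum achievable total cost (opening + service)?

For any fixed open set, each work cell goes to its cheapest open site; total = fixed + service.
{B, C}: #1→C 6·19=114, #2→C 7·9=63, #3→B 7·15=105, #4→B 2·9=18. Service 300; fixed 71; total 371.
{A, B, C}: service 255 + fixed 130 = 385
{B, C, D}: #1→C 6·19=114, #2→D 6·9=54, #3→B 7·15=105, #4→B 2·9=18. Service 291; fixed 135; total 426.
{A, B, C, D}: service 246 + fixed 194 = 440
No other subset beats 371.

Minimum total cost: 371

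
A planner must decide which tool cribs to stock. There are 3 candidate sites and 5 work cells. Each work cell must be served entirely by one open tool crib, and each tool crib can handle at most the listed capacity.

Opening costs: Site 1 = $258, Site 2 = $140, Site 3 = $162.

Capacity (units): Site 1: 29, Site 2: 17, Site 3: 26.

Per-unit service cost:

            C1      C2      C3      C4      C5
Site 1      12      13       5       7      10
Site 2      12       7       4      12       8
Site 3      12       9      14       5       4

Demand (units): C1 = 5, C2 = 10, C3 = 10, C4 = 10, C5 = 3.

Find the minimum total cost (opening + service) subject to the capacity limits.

Open {Site 2, Site 3}: C1→Site 2 12·5=60, C2→Site 3 9·10=90, C3→Site 2 4·10=40, C4→Site 3 5·10=50, C5→Site 3 4·3=12.
Loads: Site 2 carries 15/17, Site 3 carries 23/26. Service 252; fixed 302; total 554.
Next best feasible plan costs 566.

Minimum total cost: 554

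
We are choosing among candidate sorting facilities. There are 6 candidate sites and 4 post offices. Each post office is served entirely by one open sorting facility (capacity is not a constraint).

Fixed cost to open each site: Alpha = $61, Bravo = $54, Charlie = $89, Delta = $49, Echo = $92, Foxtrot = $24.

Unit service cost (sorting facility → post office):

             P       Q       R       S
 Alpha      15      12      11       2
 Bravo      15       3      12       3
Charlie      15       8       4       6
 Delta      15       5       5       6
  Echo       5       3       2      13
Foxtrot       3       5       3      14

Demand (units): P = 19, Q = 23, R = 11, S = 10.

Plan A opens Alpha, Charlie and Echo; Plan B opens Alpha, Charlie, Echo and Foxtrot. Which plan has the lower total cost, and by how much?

Plan A: {Alpha, Charlie, Echo}: P→Echo 5·19=95, Q→Echo 3·23=69, R→Echo 2·11=22, S→Alpha 2·10=20. Service 206; fixed 242; total 448.
Plan B: {Alpha, Charlie, Echo, Foxtrot}: P→Foxtrot 3·19=57, Q→Echo 3·23=69, R→Echo 2·11=22, S→Alpha 2·10=20. Service 168; fixed 266; total 434.
Difference: |448 − 434| = 14.

Plan B is cheaper by 14.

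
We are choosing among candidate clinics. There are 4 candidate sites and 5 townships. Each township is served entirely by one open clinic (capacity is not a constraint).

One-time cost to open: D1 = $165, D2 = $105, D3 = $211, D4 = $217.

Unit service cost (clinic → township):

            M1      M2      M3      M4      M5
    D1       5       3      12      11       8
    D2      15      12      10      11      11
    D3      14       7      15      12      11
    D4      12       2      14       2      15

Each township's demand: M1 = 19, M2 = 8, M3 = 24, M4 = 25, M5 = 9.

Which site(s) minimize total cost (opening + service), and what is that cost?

Open D1 and D4; minimum total cost 903.

For any fixed open set, each township goes to its cheapest open site; total = fixed + service.
{D1, D4}: M1→D1 5·19=95, M2→D4 2·8=16, M3→D1 12·24=288, M4→D4 2·25=50, M5→D1 8·9=72. Service 521; fixed 382; total 903.
{D1}: service 754 + fixed 165 = 919
{D2, D4}: M1→D4 12·19=228, M2→D4 2·8=16, M3→D2 10·24=240, M4→D4 2·25=50, M5→D2 11·9=99. Service 633; fixed 322; total 955.
{D1, D2, D3, D4}: service 473 + fixed 698 = 1171
No other subset beats 903.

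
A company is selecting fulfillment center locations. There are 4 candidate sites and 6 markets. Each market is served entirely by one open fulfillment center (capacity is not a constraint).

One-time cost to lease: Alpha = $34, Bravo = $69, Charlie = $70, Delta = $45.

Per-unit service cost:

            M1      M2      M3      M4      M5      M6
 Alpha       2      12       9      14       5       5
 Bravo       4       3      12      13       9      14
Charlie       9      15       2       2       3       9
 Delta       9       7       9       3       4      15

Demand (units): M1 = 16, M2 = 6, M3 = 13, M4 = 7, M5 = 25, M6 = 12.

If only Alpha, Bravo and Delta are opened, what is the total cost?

Total cost: 496

Each market is assigned to its cheapest site among the open ones.
{Alpha, Bravo, Delta}: M1→Alpha 2·16=32, M2→Bravo 3·6=18, M3→Alpha 9·13=117, M4→Delta 3·7=21, M5→Delta 4·25=100, M6→Alpha 5·12=60. Service 348; fixed 148; total 496.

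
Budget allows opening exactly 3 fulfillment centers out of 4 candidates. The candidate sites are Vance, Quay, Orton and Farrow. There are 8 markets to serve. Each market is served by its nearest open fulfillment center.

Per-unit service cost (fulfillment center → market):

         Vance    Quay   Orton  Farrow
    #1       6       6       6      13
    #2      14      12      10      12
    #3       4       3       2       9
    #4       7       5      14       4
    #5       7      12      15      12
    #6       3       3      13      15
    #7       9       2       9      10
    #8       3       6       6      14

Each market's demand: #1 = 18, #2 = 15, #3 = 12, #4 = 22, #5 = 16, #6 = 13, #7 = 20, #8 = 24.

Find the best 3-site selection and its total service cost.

Choose Vance, Quay and Orton; total service cost 655.

With exactly 3 open, each market uses its cheapest among the chosen.
{Vance, Quay, Orton}: #1→Vance 6·18=108, #2→Orton 10·15=150, #3→Orton 2·12=24, #4→Quay 5·22=110, #5→Vance 7·16=112, #6→Vance 3·13=39, #7→Quay 2·20=40, #8→Vance 3·24=72. Service cost 655.
{Vance, Quay, Farrow}: service cost 675
{Vance, Orton, Farrow}: service cost 773
Among all 4 size-3 choices, {Vance, Quay, Orton} is lowest.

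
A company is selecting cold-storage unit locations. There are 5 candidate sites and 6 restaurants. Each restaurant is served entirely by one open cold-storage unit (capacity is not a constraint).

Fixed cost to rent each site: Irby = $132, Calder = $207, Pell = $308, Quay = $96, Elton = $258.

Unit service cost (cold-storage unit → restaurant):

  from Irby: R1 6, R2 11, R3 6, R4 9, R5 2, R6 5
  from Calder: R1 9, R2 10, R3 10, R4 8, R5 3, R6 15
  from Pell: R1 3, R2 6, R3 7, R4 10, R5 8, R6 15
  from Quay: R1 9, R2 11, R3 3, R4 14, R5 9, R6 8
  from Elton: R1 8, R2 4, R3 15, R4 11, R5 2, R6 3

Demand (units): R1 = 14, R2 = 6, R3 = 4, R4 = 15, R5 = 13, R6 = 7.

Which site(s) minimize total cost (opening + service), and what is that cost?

Open Irby only; minimum total cost 502.

For any fixed open set, each restaurant goes to its cheapest open site; total = fixed + service.
{Irby}: R1→Irby 6·14=84, R2→Irby 11·6=66, R3→Irby 6·4=24, R4→Irby 9·15=135, R5→Irby 2·13=26, R6→Irby 5·7=35. Service 370; fixed 132; total 502.
{Irby, Quay}: service 358 + fixed 228 = 586
{Elton}: service 408 + fixed 258 = 666
{Irby, Calder, Pell, Quay, Elton}: R1→Pell 3·14=42, R2→Elton 4·6=24, R3→Quay 3·4=12, R4→Calder 8·15=120, R5→Irby 2·13=26, R6→Elton 3·7=21. Service 245; fixed 1001; total 1246.
No other subset beats 502.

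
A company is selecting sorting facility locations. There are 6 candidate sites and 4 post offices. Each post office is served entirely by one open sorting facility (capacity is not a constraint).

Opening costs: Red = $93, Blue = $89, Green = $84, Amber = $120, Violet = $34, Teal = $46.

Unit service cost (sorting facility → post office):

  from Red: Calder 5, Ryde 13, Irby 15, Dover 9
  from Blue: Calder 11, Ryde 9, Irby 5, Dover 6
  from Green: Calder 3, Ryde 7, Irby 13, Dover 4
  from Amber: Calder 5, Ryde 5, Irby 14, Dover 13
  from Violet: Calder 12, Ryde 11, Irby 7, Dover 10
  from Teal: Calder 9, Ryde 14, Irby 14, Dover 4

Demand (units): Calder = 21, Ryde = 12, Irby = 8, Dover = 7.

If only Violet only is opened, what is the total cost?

Each post office is assigned to its cheapest site among the open ones.
{Violet}: Calder→Violet 12·21=252, Ryde→Violet 11·12=132, Irby→Violet 7·8=56, Dover→Violet 10·7=70. Service 510; fixed 34; total 544.

Total cost: 544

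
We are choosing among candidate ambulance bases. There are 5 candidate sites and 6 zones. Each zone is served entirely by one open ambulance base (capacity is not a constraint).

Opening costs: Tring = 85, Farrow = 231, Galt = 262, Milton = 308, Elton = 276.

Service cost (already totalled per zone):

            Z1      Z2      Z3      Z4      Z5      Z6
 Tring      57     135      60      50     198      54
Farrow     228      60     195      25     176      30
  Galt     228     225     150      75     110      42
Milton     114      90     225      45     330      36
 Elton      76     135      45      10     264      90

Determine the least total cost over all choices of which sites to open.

For any fixed open set, each zone goes to its cheapest open site; total = fixed + service.
{Tring}: Z1→Tring 57, Z2→Tring 135, Z3→Tring 60, Z4→Tring 50, Z5→Tring 198, Z6→Tring 54. Service 554; fixed 85; total 639.
{Tring, Farrow}: Z1→Tring 57, Z2→Farrow 60, Z3→Tring 60, Z4→Farrow 25, Z5→Farrow 176, Z6→Farrow 30. Service 408; fixed 316; total 724.
{Tring, Galt}: service 454 + fixed 347 = 801
{Tring, Farrow, Galt, Milton, Elton}: service 312 + fixed 1162 = 1474
No other subset beats 639.

Minimum total cost: 639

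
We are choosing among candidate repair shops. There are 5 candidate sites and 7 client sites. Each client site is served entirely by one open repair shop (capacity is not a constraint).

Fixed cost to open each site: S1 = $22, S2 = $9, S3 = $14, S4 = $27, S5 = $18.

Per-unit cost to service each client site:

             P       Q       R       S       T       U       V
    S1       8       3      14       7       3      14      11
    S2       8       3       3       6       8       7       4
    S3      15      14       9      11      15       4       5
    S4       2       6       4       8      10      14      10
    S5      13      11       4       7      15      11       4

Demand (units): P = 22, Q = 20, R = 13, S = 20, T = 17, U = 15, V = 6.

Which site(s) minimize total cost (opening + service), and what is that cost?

For any fixed open set, each client site goes to its cheapest open site; total = fixed + service.
{S1, S2, S3, S4}: P→S4 2·22=44, Q→S1 3·20=60, R→S2 3·13=39, S→S2 6·20=120, T→S1 3·17=51, U→S3 4·15=60, V→S2 4·6=24. Service 398; fixed 72; total 470.
{S1, S2, S3, S4, S5}: service 398 + fixed 90 = 488
{S1, S3, S4}: P→S4 2·22=44, Q→S1 3·20=60, R→S4 4·13=52, S→S1 7·20=140, T→S1 3·17=51, U→S3 4·15=60, V→S3 5·6=30. Service 437; fixed 63; total 500.
{S2}: P→S2 8·22=176, Q→S2 3·20=60, R→S2 3·13=39, S→S2 6·20=120, T→S2 8·17=136, U→S2 7·15=105, V→S2 4·6=24. Service 660; fixed 9; total 669.
No other subset beats 470.

Open S1, S2, S3 and S4; minimum total cost 470.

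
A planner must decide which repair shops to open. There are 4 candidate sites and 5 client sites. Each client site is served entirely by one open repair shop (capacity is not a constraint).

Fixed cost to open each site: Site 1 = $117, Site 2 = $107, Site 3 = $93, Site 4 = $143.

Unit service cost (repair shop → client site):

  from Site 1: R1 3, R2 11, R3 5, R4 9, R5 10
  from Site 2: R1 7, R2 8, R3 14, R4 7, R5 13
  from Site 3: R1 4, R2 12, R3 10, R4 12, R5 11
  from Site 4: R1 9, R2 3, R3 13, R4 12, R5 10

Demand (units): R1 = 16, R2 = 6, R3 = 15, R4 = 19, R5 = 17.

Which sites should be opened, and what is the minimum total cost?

Open Site 1 only; minimum total cost 647.

For any fixed open set, each client site goes to its cheapest open site; total = fixed + service.
{Site 1}: R1→Site 1 3·16=48, R2→Site 1 11·6=66, R3→Site 1 5·15=75, R4→Site 1 9·19=171, R5→Site 1 10·17=170. Service 530; fixed 117; total 647.
{Site 1, Site 2}: R1→Site 1 3·16=48, R2→Site 2 8·6=48, R3→Site 1 5·15=75, R4→Site 2 7·19=133, R5→Site 1 10·17=170. Service 474; fixed 224; total 698.
{Site 1, Site 3}: R1→Site 1 3·16=48, R2→Site 1 11·6=66, R3→Site 1 5·15=75, R4→Site 1 9·19=171, R5→Site 1 10·17=170. Service 530; fixed 210; total 740.
{Site 1, Site 2, Site 3, Site 4}: R1→Site 1 3·16=48, R2→Site 4 3·6=18, R3→Site 1 5·15=75, R4→Site 2 7·19=133, R5→Site 1 10·17=170. Service 444; fixed 460; total 904.
No other subset beats 647.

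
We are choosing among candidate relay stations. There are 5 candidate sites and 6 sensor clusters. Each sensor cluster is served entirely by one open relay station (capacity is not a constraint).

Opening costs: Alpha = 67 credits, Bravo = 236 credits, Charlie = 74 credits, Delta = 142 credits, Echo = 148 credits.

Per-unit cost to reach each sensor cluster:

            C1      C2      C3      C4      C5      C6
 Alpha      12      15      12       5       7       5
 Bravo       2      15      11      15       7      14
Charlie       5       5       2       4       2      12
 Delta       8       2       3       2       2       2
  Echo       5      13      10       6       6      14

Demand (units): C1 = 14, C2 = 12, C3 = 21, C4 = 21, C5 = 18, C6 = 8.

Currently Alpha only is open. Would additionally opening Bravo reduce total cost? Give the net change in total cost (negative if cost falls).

Current service cost with {Alpha}: 871.
Adding Bravo: each sensor cluster re-picks its cheapest; new service cost 710, saving 161.
Extra fixed cost: 236. Net change = 236 − 161 = 75.
(Totals: 938 → 1013.)

No — net change +75 (cost rises by 75).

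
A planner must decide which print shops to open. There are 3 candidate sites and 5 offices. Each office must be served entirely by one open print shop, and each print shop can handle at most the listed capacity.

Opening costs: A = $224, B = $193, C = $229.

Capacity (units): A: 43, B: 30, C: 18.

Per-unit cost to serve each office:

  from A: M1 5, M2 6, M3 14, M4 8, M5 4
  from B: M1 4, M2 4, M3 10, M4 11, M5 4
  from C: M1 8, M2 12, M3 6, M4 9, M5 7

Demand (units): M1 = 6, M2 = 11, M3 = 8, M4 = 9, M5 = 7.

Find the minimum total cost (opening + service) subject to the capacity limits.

Open {A}: M1→A 5·6=30, M2→A 6·11=66, M3→A 14·8=112, M4→A 8·9=72, M5→A 4·7=28.
Loads: A carries 41/43. Service 308; fixed 224; total 532.
Next best feasible plan costs 647.

Minimum total cost: 532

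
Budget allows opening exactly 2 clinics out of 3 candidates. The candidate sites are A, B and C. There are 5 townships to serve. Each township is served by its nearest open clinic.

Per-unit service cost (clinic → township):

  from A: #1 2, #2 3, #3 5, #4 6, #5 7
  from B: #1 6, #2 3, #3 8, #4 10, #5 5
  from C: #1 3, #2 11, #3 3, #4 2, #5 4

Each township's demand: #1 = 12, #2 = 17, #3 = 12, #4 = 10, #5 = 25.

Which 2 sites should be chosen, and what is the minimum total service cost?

With exactly 2 open, each township uses its cheapest among the chosen.
{A, C}: #1→A 2·12=24, #2→A 3·17=51, #3→C 3·12=36, #4→C 2·10=20, #5→C 4·25=100. Service cost 231.
{B, C}: service cost 243
{A, B}: service cost 320
Among all 3 size-2 choices, {A, C} is lowest.

Choose A and C; total service cost 231.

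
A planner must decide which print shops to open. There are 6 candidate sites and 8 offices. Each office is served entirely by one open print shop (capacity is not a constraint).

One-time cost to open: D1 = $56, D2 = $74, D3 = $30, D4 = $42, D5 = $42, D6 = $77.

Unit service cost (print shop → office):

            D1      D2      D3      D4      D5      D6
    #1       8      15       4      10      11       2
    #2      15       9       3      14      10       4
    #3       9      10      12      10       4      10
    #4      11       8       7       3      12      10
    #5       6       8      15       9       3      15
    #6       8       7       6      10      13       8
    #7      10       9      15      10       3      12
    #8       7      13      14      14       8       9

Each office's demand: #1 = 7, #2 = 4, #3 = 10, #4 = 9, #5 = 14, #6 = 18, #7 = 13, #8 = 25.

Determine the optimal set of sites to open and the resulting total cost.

For any fixed open set, each office goes to its cheapest open site; total = fixed + service.
{D3, D5}: #1→D3 4·7=28, #2→D3 3·4=12, #3→D5 4·10=40, #4→D3 7·9=63, #5→D5 3·14=42, #6→D3 6·18=108, #7→D5 3·13=39, #8→D5 8·25=200. Service 532; fixed 72; total 604.
{D3, D4, D5}: service 496 + fixed 114 = 610
{D1, D3, D5}: #1→D3 4·7=28, #2→D3 3·4=12, #3→D5 4·10=40, #4→D3 7·9=63, #5→D5 3·14=42, #6→D3 6·18=108, #7→D5 3·13=39, #8→D1 7·25=175. Service 507; fixed 128; total 635.
{D1, D2, D3, D4, D5, D6}: service 457 + fixed 321 = 778
No other subset beats 604.

Open D3 and D5; minimum total cost 604.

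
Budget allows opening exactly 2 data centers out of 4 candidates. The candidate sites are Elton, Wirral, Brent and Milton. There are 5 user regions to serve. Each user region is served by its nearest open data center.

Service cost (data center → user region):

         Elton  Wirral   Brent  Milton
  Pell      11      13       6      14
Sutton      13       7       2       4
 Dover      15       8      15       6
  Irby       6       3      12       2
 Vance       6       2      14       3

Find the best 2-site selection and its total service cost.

Choose Brent and Milton; total service cost 19.

With exactly 2 open, each user region uses its cheapest among the chosen.
{Brent, Milton}: Pell→Brent 6, Sutton→Brent 2, Dover→Milton 6, Irby→Milton 2, Vance→Milton 3. Service cost 19.
{Wirral, Brent}: service cost 21
{Elton, Milton}: service cost 26
Among all 6 size-2 choices, {Brent, Milton} is lowest.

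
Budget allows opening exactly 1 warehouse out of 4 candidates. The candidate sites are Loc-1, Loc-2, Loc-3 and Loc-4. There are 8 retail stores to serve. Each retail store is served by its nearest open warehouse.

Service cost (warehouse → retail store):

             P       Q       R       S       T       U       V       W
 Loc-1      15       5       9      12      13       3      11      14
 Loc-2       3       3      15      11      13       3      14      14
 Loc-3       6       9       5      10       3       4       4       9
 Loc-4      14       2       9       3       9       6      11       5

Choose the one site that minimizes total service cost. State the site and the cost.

Choose Loc-3 only; total service cost 50.

With exactly 1 open, each retail store uses its cheapest among the chosen.
{Loc-3}: P→Loc-3 6, Q→Loc-3 9, R→Loc-3 5, S→Loc-3 10, T→Loc-3 3, U→Loc-3 4, V→Loc-3 4, W→Loc-3 9. Service cost 50.
{Loc-4}: service cost 59
{Loc-2}: service cost 76
Among all 4 size-1 choices, {Loc-3} is lowest.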